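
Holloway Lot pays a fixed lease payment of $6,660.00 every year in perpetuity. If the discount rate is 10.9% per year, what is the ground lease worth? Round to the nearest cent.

Level perpetuity: PV = C / r = $6,660.00 / 0.109 = $61,100.92

$61100.92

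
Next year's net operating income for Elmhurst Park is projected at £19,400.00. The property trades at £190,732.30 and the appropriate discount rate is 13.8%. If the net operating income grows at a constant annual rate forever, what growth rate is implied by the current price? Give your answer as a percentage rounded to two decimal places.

P = D₁/(r−g) ⇒ g = r − D₁/P = 0.138 − £19,400.00/£190,732.30 = 0.036287

3.63%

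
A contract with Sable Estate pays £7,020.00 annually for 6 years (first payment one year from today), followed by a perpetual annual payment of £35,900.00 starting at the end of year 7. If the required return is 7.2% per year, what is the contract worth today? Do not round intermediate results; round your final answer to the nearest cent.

PV of 6-year annuity: £7,020.00 × [1 − (1+0.072)^−6] / 0.072 = 33255.50738
Perpetuity value at year 6: £35,900.00 / 0.072 = 498611.11111
PV of perpetuity: 498611.11111 / (1+0.072)^6 = 328543.77280
Total PV = 33255.50738 + 328543.77280 = 361799.28018

£361799.28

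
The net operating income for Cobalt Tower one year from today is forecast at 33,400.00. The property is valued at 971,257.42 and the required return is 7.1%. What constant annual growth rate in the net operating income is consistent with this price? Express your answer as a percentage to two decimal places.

3.66%

P = D₁/(r−g) ⇒ g = r − D₁/P = 0.071 − 33,400.00/971,257.42 = 0.036612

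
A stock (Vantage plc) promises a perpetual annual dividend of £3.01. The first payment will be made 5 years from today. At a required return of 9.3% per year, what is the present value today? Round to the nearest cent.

Value at end of year 4: C / r = £3.01 / 0.093 = £32.3656
Discount to today: PV = £32.3656 / (1 + 0.093)^4 = £32.3656 / 1.427186 = £22.68

£22.68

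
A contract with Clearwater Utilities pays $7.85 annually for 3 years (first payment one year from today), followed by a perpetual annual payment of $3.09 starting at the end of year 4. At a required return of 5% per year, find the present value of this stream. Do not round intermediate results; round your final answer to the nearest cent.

$74.76

PV of 3-year annuity: $7.85 × [1 − (1+0.05)^−3] / 0.05 = 21.37750
Perpetuity value at year 3: $3.09 / 0.05 = 61.80000
PV of perpetuity: 61.80000 / (1+0.05)^3 = 53.38516
Total PV = 21.37750 + 53.38516 = 74.76266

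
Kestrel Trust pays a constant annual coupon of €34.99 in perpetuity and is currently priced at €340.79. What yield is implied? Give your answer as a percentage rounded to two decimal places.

P = C/r ⇒ r = C/P = €34.99/€340.79 = 0.102673

10.27%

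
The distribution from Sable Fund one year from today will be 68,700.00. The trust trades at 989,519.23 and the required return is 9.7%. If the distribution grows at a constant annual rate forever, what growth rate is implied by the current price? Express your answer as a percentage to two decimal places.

2.76%

P = D₁/(r−g) ⇒ g = r − D₁/P = 0.097 − 68,700.00/989,519.23 = 0.027572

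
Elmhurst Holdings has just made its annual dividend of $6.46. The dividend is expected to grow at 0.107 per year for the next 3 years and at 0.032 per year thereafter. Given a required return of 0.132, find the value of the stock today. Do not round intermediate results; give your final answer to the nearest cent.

D_1 = 7.15122
D_2 = 7.91640
D_3 = 8.76346
Terminal value at year 3: TV = D_3×(1+g_2)/(r−g_2) = 9.04389/0.1 = 90.43886
P_0 = D_1/(1+r)^1 + D_2/(1+r)^2 + D_3/(1+r)^3 + TV/(1+r)^3
    = 6.31733 + 6.17782 + 6.04138 + 62.34703 = 80.88356

$80.88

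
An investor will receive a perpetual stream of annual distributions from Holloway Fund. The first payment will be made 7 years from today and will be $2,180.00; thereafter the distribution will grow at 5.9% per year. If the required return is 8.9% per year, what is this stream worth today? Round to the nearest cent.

$43568.03

Value at end of year 6: C₁ / (r − g) = $2,180.00 / (0.089 − 0.059) = $72,666.6667
Discount to today: PV = $72,666.6667 / (1 + 0.089)^6 = $72,666.6667 / 1.667890 = $43,568.03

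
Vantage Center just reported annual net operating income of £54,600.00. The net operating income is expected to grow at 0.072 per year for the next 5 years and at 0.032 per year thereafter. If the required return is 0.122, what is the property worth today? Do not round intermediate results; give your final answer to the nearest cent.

D_1 = 58531.20000
D_2 = 62745.44640
D_3 = 67263.11854
D_4 = 72106.06308
D_5 = 77297.69962
Terminal value at year 5: TV = D_5×(1+g_2)/(r−g_2) = 79771.22600/0.09 = 886346.95561
P_0 = D_1/(1+r)^1 + D_2/(1+r)^2 + D_3/(1+r)^3 + D_4/(1+r)^4 + D_5/(1+r)^5 + TV/(1+r)^5
    = 52166.84492 + 49842.11921 + 47620.99090 + 45498.84336 + 43471.26567 + 498470.51300 = 737070.57706

£737070.58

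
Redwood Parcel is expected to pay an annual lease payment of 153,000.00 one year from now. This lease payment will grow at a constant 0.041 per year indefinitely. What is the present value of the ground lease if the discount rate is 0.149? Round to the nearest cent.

1416666.67

Growing perpetuity: P = D₁ / (r − g) = 153,000.0000 / (0.149 − 0.041) = 1,416,666.67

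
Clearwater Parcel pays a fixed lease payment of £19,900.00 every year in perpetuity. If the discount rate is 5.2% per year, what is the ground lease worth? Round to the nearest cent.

£382692.31

Level perpetuity: PV = C / r = £19,900.00 / 0.052 = £382,692.31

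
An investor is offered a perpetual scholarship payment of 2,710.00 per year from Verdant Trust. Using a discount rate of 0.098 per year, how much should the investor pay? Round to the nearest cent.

27653.06

Level perpetuity: PV = C / r = 2,710.00 / 0.098 = 27,653.06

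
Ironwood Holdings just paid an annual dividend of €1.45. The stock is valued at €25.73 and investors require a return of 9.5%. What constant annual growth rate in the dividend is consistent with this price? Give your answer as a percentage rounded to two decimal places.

3.66%

P = D₀(1+g)/(r−g) ⇒ P(r−g) = D₀(1+g) ⇒ g(P+D₀) = P·r − D₀
g = (P·r − D₀)/(P + D₀) = (€25.73×0.095 − €1.45) / (€25.73 + €1.45) = 0.036584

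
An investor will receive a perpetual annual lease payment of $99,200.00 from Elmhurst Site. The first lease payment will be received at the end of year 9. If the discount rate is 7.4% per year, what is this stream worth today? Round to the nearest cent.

$757261.19

Value at end of year 8: C / r = $99,200.00 / 0.074 = $1,340,540.5405
Discount to today: PV = $1,340,540.5405 / (1 + 0.074)^8 = $1,340,540.5405 / 1.770249 = $757,261.19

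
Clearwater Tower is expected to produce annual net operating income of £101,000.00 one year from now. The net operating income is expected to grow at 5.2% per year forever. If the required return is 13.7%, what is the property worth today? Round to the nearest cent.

Growing perpetuity: P = D₁ / (r − g) = £101,000.0000 / (0.137 − 0.052) = £1,188,235.29

£1188235.29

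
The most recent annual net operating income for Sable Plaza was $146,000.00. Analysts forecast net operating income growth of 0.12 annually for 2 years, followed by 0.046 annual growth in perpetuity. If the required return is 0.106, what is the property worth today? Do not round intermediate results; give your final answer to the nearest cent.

$2907679.32

D_1 = 163520.00000
D_2 = 183142.40000
Terminal value at year 2: TV = D_2×(1+g_2)/(r−g_2) = 191566.95040/0.06 = 3192782.50667
P_0 = D_1/(1+r)^1 + D_2/(1+r)^2 + TV/(1+r)^2
    = 147848.10127 + 149719.59622 + 2610111.62741 = 2907679.32489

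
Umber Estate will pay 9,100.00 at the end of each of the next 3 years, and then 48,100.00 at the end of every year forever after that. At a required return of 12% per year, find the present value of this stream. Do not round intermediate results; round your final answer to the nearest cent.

PV of 3-year annuity: 9,100.00 × [1 − (1+0.12)^−3] / 0.12 = 21856.66454
Perpetuity value at year 3: 48,100.00 / 0.12 = 400833.33333
PV of perpetuity: 400833.33333 / (1+0.12)^3 = 285305.24933
Total PV = 21856.66454 + 285305.24933 = 307161.91387

307161.91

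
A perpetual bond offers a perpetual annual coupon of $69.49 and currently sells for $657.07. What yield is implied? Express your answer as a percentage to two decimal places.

10.58%

P = C/r ⇒ r = C/P = $69.49/$657.07 = 0.105757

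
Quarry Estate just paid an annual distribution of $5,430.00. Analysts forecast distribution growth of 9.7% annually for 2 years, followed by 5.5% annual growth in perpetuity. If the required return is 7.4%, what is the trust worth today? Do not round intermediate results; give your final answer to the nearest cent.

$325771.26

D_1 = 5956.71000
D_2 = 6534.51087
Terminal value at year 2: TV = D_2×(1+g_2)/(r−g_2) = 6893.90897/0.019 = 362837.31410
P_0 = D_1/(1+r)^1 + D_2/(1+r)^2 + TV/(1+r)^2
    = 5546.28492 + 5665.06011 + 314559.91637 = 325771.26139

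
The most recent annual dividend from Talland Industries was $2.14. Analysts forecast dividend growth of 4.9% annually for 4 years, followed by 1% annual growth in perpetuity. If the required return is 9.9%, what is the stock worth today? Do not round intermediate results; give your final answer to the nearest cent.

$27.79

D_1 = 2.24486
D_2 = 2.35486
D_3 = 2.47025
D_4 = 2.59129
Terminal value at year 4: TV = D_4×(1+g_2)/(r−g_2) = 2.61720/0.089 = 29.40675
P_0 = D_1/(1+r)^1 + D_2/(1+r)^2 + D_3/(1+r)^3 + D_4/(1+r)^4 + TV/(1+r)^4
    = 2.04264 + 1.94971 + 1.86100 + 1.77634 + 20.15841 = 27.78810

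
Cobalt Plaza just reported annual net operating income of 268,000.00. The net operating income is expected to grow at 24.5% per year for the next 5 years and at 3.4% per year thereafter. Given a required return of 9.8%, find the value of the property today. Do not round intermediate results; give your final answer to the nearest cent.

D_1 = 333660.00000
D_2 = 415406.70000
D_3 = 517181.34150
D_4 = 643890.77017
D_5 = 801644.00886
Terminal value at year 5: TV = D_5×(1+g_2)/(r−g_2) = 828899.90516/0.064 = 12951561.01812
P_0 = D_1/(1+r)^1 + D_2/(1+r)^2 + D_3/(1+r)^3 + D_4/(1+r)^4 + D_5/(1+r)^5 + TV/(1+r)^5
    = 303879.78142 + 344563.14014 + 390693.17802 + 442999.09530 + 502307.71735 + 8115409.05839 = 10099851.97061

10099851.97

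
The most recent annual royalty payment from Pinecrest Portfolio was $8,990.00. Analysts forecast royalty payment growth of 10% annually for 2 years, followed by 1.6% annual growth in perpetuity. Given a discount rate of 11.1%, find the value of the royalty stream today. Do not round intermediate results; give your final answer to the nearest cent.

$111965.09

D_1 = 9889.00000
D_2 = 10877.90000
Terminal value at year 2: TV = D_2×(1+g_2)/(r−g_2) = 11051.94640/0.095 = 116336.27789
P_0 = D_1/(1+r)^1 + D_2/(1+r)^2 + TV/(1+r)^2
    = 8900.99010 + 8812.86148 + 94251.23440 = 111965.08598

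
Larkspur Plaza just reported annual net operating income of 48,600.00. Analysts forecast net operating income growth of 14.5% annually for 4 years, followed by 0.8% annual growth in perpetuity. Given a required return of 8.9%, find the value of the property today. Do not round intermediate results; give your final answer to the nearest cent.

959842.63

D_1 = 55647.00000
D_2 = 63715.81500
D_3 = 72954.60818
D_4 = 83533.02636
Terminal value at year 4: TV = D_4×(1+g_2)/(r−g_2) = 84201.29057/0.081 = 1039522.10582
P_0 = D_1/(1+r)^1 + D_2/(1+r)^2 + D_3/(1+r)^3 + D_4/(1+r)^4 + TV/(1+r)^4
    = 51099.17355 + 53726.86292 + 56489.67681 + 59394.56377 + 739132.34912 = 959842.62616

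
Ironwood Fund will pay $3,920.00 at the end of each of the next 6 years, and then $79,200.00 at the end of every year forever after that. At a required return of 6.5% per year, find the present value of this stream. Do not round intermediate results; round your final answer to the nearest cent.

PV of 6-year annuity: $3,920.00 × [1 − (1+0.065)^−6] / 0.065 = 18976.77314
Perpetuity value at year 6: $79,200.00 / 0.065 = 1218461.53846
PV of perpetuity: 1218461.53846 / (1+0.065)^6 = 835053.26475
Total PV = 18976.77314 + 835053.26475 = 854030.03790

$854030.04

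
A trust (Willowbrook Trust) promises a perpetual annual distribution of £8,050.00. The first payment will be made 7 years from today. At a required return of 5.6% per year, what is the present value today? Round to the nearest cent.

Value at end of year 6: C / r = £8,050.00 / 0.056 = £143,750.0000
Discount to today: PV = £143,750.0000 / (1 + 0.056)^6 = £143,750.0000 / 1.386703 = £103,663.14

£103663.14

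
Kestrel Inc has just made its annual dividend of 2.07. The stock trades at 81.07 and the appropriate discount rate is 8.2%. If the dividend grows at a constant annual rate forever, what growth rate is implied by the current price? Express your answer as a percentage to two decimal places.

P = D₀(1+g)/(r−g) ⇒ P(r−g) = D₀(1+g) ⇒ g(P+D₀) = P·r − D₀
g = (P·r − D₀)/(P + D₀) = (81.07×0.082 − 2.07) / (81.07 + 2.07) = 0.055061

5.51%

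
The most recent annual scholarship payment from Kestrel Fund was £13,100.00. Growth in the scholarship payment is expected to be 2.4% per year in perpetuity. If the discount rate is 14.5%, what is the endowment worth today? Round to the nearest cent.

£110862.81

D₁ = D₀ × (1 + g) = £13,100.00 × 1.024 = £13,414.4000
Growing perpetuity: P = D₁ / (r − g) = £13,414.4000 / (0.145 − 0.024) = £110,862.81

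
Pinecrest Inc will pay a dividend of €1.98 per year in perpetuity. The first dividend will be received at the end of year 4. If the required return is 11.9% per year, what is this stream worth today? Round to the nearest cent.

€11.87

Value at end of year 3: C / r = €1.98 / 0.119 = €16.6387
Discount to today: PV = €16.6387 / (1 + 0.119)^3 = €16.6387 / 1.401168 = €11.87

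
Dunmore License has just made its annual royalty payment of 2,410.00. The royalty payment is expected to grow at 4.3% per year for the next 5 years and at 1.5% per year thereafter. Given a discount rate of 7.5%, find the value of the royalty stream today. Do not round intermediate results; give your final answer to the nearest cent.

D_1 = 2513.63000
D_2 = 2621.71609
D_3 = 2734.44988
D_4 = 2852.03123
D_5 = 2974.66857
Terminal value at year 5: TV = D_5×(1+g_2)/(r−g_2) = 3019.28860/0.06 = 50321.47663
P_0 = D_1/(1+r)^1 + D_2/(1+r)^2 + D_3/(1+r)^3 + D_4/(1+r)^4 + D_5/(1+r)^5 + TV/(1+r)^5
    = 2338.26047 + 2268.65643 + 2201.12433 + 2135.60249 + 2072.03107 + 35051.85894 = 46067.53374

46067.53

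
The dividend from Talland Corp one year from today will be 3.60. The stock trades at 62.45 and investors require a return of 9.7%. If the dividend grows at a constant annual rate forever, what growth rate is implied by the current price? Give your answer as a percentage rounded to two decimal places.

3.94%

P = D₁/(r−g) ⇒ g = r − D₁/P = 0.097 − 3.60/62.45 = 0.039354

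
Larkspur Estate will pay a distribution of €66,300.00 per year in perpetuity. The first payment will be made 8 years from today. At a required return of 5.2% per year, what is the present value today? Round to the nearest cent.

Value at end of year 7: C / r = €66,300.00 / 0.052 = €1,275,000.0000
Discount to today: PV = €1,275,000.0000 / (1 + 0.052)^7 = €1,275,000.0000 / 1.425969 = €894,128.64

€894128.64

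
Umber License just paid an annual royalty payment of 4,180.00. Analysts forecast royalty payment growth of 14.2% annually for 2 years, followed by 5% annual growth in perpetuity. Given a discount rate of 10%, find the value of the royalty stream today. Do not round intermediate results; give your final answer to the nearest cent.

D_1 = 4773.56000
D_2 = 5451.40552
Terminal value at year 2: TV = D_2×(1+g_2)/(r−g_2) = 5723.97580/0.05 = 114479.51592
P_0 = D_1/(1+r)^1 + D_2/(1+r)^2 + TV/(1+r)^2
    = 4339.60000 + 4505.29382 + 94611.17018 = 103456.06400

103456.06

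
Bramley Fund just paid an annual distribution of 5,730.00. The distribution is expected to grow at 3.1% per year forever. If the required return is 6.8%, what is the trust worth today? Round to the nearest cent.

159665.68

D₁ = D₀ × (1 + g) = 5,730.00 × 1.031 = 5,907.6300
Growing perpetuity: P = D₁ / (r − g) = 5,907.6300 / (0.068 − 0.031) = 159,665.68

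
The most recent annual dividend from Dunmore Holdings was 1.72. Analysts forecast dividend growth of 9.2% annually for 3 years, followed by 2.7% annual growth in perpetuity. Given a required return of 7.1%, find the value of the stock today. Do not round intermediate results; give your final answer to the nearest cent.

47.92

D_1 = 1.87824
D_2 = 2.05104
D_3 = 2.23973
Terminal value at year 3: TV = D_3×(1+g_2)/(r−g_2) = 2.30021/0.044 = 52.27742
P_0 = D_1/(1+r)^1 + D_2/(1+r)^2 + D_3/(1+r)^3 + TV/(1+r)^3
    = 1.75373 + 1.78811 + 1.82317 + 42.55452 = 47.91953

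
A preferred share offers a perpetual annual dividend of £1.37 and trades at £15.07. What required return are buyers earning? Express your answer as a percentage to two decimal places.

P = C/r ⇒ r = C/P = £1.37/£15.07 = 0.090909

9.09%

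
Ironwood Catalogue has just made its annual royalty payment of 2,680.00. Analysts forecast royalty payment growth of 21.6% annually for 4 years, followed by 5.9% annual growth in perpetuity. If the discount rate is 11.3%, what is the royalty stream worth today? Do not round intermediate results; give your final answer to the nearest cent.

88324.76

D_1 = 3258.88000
D_2 = 3962.79808
D_3 = 4818.76247
D_4 = 5859.61516
Terminal value at year 4: TV = D_4×(1+g_2)/(r−g_2) = 6205.33245/0.054 = 114913.56393
P_0 = D_1/(1+r)^1 + D_2/(1+r)^2 + D_3/(1+r)^3 + D_4/(1+r)^4 + TV/(1+r)^4
    = 2928.01438 + 3198.98067 + 3495.02290 + 3818.46168 + 74884.27625 = 88324.75587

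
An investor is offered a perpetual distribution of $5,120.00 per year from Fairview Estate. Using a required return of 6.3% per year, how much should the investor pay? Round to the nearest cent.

$81269.84

Level perpetuity: PV = C / r = $5,120.00 / 0.063 = $81,269.84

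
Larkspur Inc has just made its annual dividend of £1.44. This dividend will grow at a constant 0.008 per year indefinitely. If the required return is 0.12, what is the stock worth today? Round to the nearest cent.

£12.96

D₁ = D₀ × (1 + g) = £1.44 × 1.008 = £1.4515
Growing perpetuity: P = D₁ / (r − g) = £1.4515 / (0.12 − 0.008) = £12.96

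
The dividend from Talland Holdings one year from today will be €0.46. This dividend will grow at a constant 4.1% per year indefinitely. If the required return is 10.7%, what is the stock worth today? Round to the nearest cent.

€6.97

Growing perpetuity: P = D₁ / (r − g) = €0.4600 / (0.107 − 0.041) = €6.97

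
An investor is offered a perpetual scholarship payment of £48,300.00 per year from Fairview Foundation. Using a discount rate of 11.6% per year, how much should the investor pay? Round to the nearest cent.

Level perpetuity: PV = C / r = £48,300.00 / 0.116 = £416,379.31

£416379.31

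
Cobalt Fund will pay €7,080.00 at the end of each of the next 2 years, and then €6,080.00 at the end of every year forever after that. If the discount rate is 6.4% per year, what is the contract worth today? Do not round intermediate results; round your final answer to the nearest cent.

€96823.17

PV of 2-year annuity: €7,080.00 × [1 − (1+0.064)^−2] / 0.064 = 12908.02193
Perpetuity value at year 2: €6,080.00 / 0.064 = 95000.00000
PV of perpetuity: 95000.00000 / (1+0.064)^2 = 83915.14501
Total PV = 12908.02193 + 83915.14501 = 96823.16694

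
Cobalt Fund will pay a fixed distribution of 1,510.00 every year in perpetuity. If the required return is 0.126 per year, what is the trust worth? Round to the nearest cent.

11984.13

Level perpetuity: PV = C / r = 1,510.00 / 0.126 = 11,984.13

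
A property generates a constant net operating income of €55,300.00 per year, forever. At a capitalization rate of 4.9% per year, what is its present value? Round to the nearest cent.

Level perpetuity: PV = C / r = €55,300.00 / 0.049 = €1,128,571.43

€1128571.43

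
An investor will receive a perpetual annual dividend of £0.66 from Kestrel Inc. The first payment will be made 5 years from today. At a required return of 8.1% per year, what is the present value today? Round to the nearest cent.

£5.97

Value at end of year 4: C / r = £0.66 / 0.081 = £8.1481
Discount to today: PV = £8.1481 / (1 + 0.081)^4 = £8.1481 / 1.365535 = £5.97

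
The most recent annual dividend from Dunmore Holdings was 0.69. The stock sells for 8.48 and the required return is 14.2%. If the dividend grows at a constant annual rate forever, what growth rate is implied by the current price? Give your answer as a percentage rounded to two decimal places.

5.61%

P = D₀(1+g)/(r−g) ⇒ P(r−g) = D₀(1+g) ⇒ g(P+D₀) = P·r − D₀
g = (P·r − D₀)/(P + D₀) = (8.48×0.142 − 0.69) / (8.48 + 0.69) = 0.056070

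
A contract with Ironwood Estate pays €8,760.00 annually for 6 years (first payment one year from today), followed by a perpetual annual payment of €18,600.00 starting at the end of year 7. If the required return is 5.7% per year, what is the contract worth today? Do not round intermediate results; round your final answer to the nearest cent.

€277469.87

PV of 6-year annuity: €8,760.00 × [1 − (1+0.057)^−6] / 0.057 = 43484.78598
Perpetuity value at year 6: €18,600.00 / 0.057 = 326315.78947
PV of perpetuity: 326315.78947 / (1+0.057)^6 = 233985.07951
Total PV = 43484.78598 + 233985.07951 = 277469.86549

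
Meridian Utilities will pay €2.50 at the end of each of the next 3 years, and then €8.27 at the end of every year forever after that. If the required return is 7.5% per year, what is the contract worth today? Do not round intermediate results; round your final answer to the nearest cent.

PV of 3-year annuity: €2.50 × [1 − (1+0.075)^−3] / 0.075 = 6.50131
Perpetuity value at year 3: €8.27 / 0.075 = 110.26667
PV of perpetuity: 110.26667 / (1+0.075)^3 = 88.76032
Total PV = 6.50131 + 88.76032 = 95.26163

€95.26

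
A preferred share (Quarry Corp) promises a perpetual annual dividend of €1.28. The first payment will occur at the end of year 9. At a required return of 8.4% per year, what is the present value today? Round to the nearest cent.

Value at end of year 8: C / r = €1.28 / 0.084 = €15.2381
Discount to today: PV = €15.2381 / (1 + 0.084)^8 = €15.2381 / 1.906489 = €7.99

€7.99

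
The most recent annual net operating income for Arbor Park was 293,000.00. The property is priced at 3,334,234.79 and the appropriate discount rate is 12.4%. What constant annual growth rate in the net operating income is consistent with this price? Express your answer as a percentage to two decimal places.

3.32%

P = D₀(1+g)/(r−g) ⇒ P(r−g) = D₀(1+g) ⇒ g(P+D₀) = P·r − D₀
g = (P·r − D₀)/(P + D₀) = (3,334,234.79×0.124 − 293,000.00) / (3,334,234.79 + 293,000.00) = 0.033206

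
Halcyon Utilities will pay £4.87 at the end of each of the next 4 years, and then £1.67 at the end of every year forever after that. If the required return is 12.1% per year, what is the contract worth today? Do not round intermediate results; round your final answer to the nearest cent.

£23.50

PV of 4-year annuity: £4.87 × [1 − (1+0.121)^−4] / 0.121 = 14.76079
Perpetuity value at year 4: £1.67 / 0.121 = 13.80165
PV of perpetuity: 13.80165 / (1+0.121)^4 = 8.73994
Total PV = 14.76079 + 8.73994 = 23.50074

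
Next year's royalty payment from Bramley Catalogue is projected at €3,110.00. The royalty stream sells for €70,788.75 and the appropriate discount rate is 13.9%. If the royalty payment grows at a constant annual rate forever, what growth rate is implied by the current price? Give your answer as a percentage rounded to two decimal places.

P = D₁/(r−g) ⇒ g = r − D₁/P = 0.139 − €3,110.00/€70,788.75 = 0.095066

9.51%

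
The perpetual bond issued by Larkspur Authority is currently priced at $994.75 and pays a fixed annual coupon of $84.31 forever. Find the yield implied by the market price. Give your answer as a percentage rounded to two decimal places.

P = C/r ⇒ r = C/P = $84.31/$994.75 = 0.084755

8.48%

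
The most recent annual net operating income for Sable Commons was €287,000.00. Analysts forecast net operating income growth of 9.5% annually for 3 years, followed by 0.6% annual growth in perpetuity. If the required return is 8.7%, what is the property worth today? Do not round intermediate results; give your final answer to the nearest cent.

D_1 = 314265.00000
D_2 = 344120.17500
D_3 = 376811.59163
Terminal value at year 3: TV = D_3×(1+g_2)/(r−g_2) = 379072.46117/0.081 = 4679906.92808
P_0 = D_1/(1+r)^1 + D_2/(1+r)^2 + D_3/(1+r)^3 + TV/(1+r)^3
    = 289112.23551 + 291240.01645 + 293383.45724 + 3643750.09851 = 4517485.80771

€4517485.81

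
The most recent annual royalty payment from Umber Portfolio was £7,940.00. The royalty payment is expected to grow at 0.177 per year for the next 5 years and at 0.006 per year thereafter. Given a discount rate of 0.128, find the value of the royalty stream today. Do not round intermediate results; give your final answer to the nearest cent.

D_1 = 9345.38000
D_2 = 10999.51226
D_3 = 12946.42593
D_4 = 15237.94332
D_5 = 17935.05929
Terminal value at year 5: TV = D_5×(1+g_2)/(r−g_2) = 18042.66964/0.122 = 147890.73478
P_0 = D_1/(1+r)^1 + D_2/(1+r)^2 + D_3/(1+r)^3 + D_4/(1+r)^4 + D_5/(1+r)^5 + TV/(1+r)^5
    = 8284.91135 + 8644.80555 + 9020.33345 + 9412.17417 + 9821.03635 + 80983.29973 = 126166.56059

£126166.56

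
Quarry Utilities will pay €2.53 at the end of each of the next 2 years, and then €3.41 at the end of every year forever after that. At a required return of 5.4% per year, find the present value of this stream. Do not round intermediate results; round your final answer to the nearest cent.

€61.52

PV of 2-year annuity: €2.53 × [1 − (1+0.054)^−2] / 0.054 = 4.67778
Perpetuity value at year 2: €3.41 / 0.054 = 63.14815
PV of perpetuity: 63.14815 / (1+0.054)^2 = 56.84332
Total PV = 4.67778 + 56.84332 = 61.52109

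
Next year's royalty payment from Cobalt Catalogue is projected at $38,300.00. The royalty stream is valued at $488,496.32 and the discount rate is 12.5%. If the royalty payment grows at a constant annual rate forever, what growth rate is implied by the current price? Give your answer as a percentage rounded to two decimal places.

P = D₁/(r−g) ⇒ g = r − D₁/P = 0.125 − $38,300.00/$488,496.32 = 0.046596

4.66%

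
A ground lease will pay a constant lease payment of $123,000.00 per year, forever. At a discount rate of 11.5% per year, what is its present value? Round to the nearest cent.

Level perpetuity: PV = C / r = $123,000.00 / 0.115 = $1,069,565.22

$1069565.22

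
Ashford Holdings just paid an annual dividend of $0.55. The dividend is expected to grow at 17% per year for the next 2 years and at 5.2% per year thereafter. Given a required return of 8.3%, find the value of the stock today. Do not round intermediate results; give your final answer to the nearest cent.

D_1 = 0.64350
D_2 = 0.75289
Terminal value at year 2: TV = D_2×(1+g_2)/(r−g_2) = 0.79205/0.031 = 25.54986
P_0 = D_1/(1+r)^1 + D_2/(1+r)^2 + TV/(1+r)^2
    = 0.59418 + 0.64191 + 21.78369 = 23.01979

$23.02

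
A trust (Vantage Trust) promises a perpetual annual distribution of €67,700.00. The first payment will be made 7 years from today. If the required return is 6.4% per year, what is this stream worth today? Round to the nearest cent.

€729052.71

Value at end of year 6: C / r = €67,700.00 / 0.064 = €1,057,812.5000
Discount to today: PV = €1,057,812.5000 / (1 + 0.064)^6 = €1,057,812.5000 / 1.450941 = €729,052.71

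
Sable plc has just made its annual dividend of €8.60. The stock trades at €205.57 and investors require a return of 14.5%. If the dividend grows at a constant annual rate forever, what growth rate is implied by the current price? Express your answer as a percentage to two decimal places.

P = D₀(1+g)/(r−g) ⇒ P(r−g) = D₀(1+g) ⇒ g(P+D₀) = P·r − D₀
g = (P·r − D₀)/(P + D₀) = (€205.57×0.145 − €8.60) / (€205.57 + €8.60) = 0.099023

9.90%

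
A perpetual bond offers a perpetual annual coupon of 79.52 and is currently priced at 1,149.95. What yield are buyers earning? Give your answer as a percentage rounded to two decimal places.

6.92%

P = C/r ⇒ r = C/P = 79.52/1,149.95 = 0.069151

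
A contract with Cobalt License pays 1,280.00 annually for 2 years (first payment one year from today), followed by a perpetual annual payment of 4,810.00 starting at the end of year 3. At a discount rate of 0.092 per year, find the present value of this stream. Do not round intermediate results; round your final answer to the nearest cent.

PV of 2-year annuity: 1,280.00 × [1 − (1+0.092)^−2] / 0.092 = 2245.56884
Perpetuity value at year 2: 4,810.00 / 0.092 = 52282.60870
PV of perpetuity: 52282.60870 / (1+0.092)^2 = 43844.18204
Total PV = 2245.56884 + 43844.18204 = 46089.75088

46089.75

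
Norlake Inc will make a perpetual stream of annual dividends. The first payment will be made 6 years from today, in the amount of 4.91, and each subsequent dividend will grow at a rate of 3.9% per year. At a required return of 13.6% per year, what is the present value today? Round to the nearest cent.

26.76

Value at end of year 5: C₁ / (r − g) = 4.91 / (0.136 − 0.039) = 50.6186
Discount to today: PV = 50.6186 / (1 + 0.136)^5 = 50.6186 / 1.891872 = 26.76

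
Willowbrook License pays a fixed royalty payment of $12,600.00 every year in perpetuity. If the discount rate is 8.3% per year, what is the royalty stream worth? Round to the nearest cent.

Level perpetuity: PV = C / r = $12,600.00 / 0.083 = $151,807.23

$151807.23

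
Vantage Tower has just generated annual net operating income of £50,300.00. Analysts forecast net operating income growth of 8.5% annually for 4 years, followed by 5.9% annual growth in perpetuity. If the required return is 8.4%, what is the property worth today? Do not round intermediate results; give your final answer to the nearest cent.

D_1 = 54575.50000
D_2 = 59214.41750
D_3 = 64247.64299
D_4 = 69708.69264
Terminal value at year 4: TV = D_4×(1+g_2)/(r−g_2) = 73821.50551/0.025 = 2952860.22029
P_0 = D_1/(1+r)^1 + D_2/(1+r)^2 + D_3/(1+r)^3 + D_4/(1+r)^4 + TV/(1+r)^4
    = 50346.40221 + 50392.84723 + 50439.33510 + 50485.86585 + 2138581.27753 = 2340245.72793

£2340245.73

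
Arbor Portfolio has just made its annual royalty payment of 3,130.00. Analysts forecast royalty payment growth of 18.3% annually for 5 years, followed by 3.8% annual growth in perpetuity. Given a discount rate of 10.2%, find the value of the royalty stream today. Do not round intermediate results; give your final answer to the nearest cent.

D_1 = 3702.79000
D_2 = 4380.40057
D_3 = 5182.01387
D_4 = 6130.32241
D_5 = 7252.17141
Terminal value at year 5: TV = D_5×(1+g_2)/(r−g_2) = 7527.75393/0.064 = 117621.15514
P_0 = D_1/(1+r)^1 + D_2/(1+r)^2 + D_3/(1+r)^3 + D_4/(1+r)^4 + D_5/(1+r)^5 + TV/(1+r)^5
    = 3360.06352 + 3607.03734 + 3872.16440 + 4156.77903 + 4462.31360 + 72373.14870 = 91831.50658

91831.51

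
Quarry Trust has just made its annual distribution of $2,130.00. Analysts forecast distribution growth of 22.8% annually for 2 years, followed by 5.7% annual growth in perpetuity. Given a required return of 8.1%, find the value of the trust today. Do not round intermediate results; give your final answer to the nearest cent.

$126225.00

D_1 = 2615.64000
D_2 = 3212.00592
Terminal value at year 2: TV = D_2×(1+g_2)/(r−g_2) = 3395.09026/0.024 = 141462.09406
P_0 = D_1/(1+r)^1 + D_2/(1+r)^2 + TV/(1+r)^2
    = 2419.64847 + 2748.68485 + 121056.66205 = 126224.99537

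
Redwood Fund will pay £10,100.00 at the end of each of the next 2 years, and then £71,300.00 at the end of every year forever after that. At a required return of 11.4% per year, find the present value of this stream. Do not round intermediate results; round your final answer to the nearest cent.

PV of 2-year annuity: £10,100.00 × [1 − (1+0.114)^−2] / 0.114 = 17205.05143
Perpetuity value at year 2: £71,300.00 / 0.114 = 625438.59649
PV of perpetuity: 625438.59649 / (1+0.114)^2 = 503981.15424
Total PV = 17205.05143 + 503981.15424 = 521186.20567

£521186.21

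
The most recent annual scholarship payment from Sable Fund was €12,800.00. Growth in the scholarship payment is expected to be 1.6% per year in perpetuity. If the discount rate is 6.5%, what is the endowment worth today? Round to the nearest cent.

D₁ = D₀ × (1 + g) = €12,800.00 × 1.016 = €13,004.8000
Growing perpetuity: P = D₁ / (r − g) = €13,004.8000 / (0.065 − 0.016) = €265,404.08

€265404.08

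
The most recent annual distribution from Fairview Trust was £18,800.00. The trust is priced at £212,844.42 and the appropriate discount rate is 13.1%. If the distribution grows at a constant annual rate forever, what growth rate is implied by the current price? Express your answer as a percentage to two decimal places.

P = D₀(1+g)/(r−g) ⇒ P(r−g) = D₀(1+g) ⇒ g(P+D₀) = P·r − D₀
g = (P·r − D₀)/(P + D₀) = (£212,844.42×0.131 − £18,800.00) / (£212,844.42 + £18,800.00) = 0.039209

3.92%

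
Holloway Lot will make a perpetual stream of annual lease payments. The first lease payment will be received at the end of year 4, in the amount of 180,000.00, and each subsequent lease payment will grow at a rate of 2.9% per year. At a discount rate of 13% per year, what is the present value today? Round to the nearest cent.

Value at end of year 3: C₁ / (r − g) = 180,000.00 / (0.13 − 0.029) = 1,782,178.2178
Discount to today: PV = 1,782,178.2178 / (1 + 0.13)^3 = 1,782,178.2178 / 1.442897 = 1,235,138.90

1235138.90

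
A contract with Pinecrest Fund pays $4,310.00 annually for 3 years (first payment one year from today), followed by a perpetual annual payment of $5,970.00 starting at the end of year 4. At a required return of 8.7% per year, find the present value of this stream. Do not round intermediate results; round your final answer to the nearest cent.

PV of 3-year annuity: $4,310.00 × [1 − (1+0.087)^−3] / 0.087 = 10968.47615
Perpetuity value at year 3: $5,970.00 / 0.087 = 68620.68966
PV of perpetuity: 68620.68966 / (1+0.087)^3 = 53427.69601
Total PV = 10968.47615 + 53427.69601 = 64396.17216

$64396.17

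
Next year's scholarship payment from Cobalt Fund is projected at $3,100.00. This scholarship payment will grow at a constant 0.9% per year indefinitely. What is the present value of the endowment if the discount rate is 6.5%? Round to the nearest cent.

$55357.14

Growing perpetuity: P = D₁ / (r − g) = $3,100.0000 / (0.065 − 0.009) = $55,357.14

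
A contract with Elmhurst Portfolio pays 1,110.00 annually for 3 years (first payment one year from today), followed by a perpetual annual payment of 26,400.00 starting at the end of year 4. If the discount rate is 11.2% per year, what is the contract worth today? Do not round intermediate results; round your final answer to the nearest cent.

PV of 3-year annuity: 1,110.00 × [1 − (1+0.112)^−3] / 0.112 = 2703.11565
Perpetuity value at year 3: 26,400.00 / 0.112 = 235714.28571
PV of perpetuity: 235714.28571 / (1+0.112)^3 = 171423.96754
Total PV = 2703.11565 + 171423.96754 = 174127.08319

174127.08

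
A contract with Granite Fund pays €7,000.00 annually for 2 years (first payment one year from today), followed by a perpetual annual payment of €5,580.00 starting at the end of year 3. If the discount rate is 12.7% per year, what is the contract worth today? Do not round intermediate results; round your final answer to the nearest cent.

€46314.99

PV of 2-year annuity: €7,000.00 × [1 − (1+0.127)^−2] / 0.127 = 11722.43134
Perpetuity value at year 2: €5,580.00 / 0.127 = 43937.00787
PV of perpetuity: 43937.00787 / (1+0.127)^2 = 34592.55546
Total PV = 11722.43134 + 34592.55546 = 46314.98680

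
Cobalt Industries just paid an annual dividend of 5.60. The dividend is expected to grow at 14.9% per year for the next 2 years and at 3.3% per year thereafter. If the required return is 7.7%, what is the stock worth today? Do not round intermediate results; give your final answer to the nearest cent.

161.99

D_1 = 6.43440
D_2 = 7.39313
Terminal value at year 2: TV = D_2×(1+g_2)/(r−g_2) = 7.63710/0.044 = 173.57043
P_0 = D_1/(1+r)^1 + D_2/(1+r)^2 + TV/(1+r)^2
    = 5.97437 + 6.37377 + 149.63884 = 161.98698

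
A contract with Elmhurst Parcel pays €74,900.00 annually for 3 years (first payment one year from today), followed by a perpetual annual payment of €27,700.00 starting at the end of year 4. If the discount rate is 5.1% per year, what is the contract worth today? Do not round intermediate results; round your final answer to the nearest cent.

€671434.09

PV of 3-year annuity: €74,900.00 × [1 − (1+0.051)^−3] / 0.051 = 203589.67760
Perpetuity value at year 3: €27,700.00 / 0.051 = 543137.25490
PV of perpetuity: 543137.25490 / (1+0.051)^3 = 467844.41018
Total PV = 203589.67760 + 467844.41018 = 671434.08778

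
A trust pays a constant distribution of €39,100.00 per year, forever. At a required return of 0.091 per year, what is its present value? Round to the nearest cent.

Level perpetuity: PV = C / r = €39,100.00 / 0.091 = €429,670.33

€429670.33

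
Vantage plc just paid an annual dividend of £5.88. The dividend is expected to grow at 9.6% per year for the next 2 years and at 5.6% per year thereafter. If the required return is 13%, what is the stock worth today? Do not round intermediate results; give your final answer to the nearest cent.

D_1 = 6.44448
D_2 = 7.06315
Terminal value at year 2: TV = D_2×(1+g_2)/(r−g_2) = 7.45869/0.074 = 100.79306
P_0 = D_1/(1+r)^1 + D_2/(1+r)^2 + TV/(1+r)^2
    = 5.70308 + 5.53148 + 78.93575 = 90.17031

£90.17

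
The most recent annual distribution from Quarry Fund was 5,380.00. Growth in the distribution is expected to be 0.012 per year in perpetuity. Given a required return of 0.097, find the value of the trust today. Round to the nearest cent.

D₁ = D₀ × (1 + g) = 5,380.00 × 1.012 = 5,444.5600
Growing perpetuity: P = D₁ / (r − g) = 5,444.5600 / (0.097 − 0.012) = 64,053.65

64053.65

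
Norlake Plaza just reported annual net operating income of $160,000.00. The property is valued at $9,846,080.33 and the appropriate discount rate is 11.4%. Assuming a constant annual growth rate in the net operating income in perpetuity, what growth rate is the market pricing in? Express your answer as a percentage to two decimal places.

9.62%

P = D₀(1+g)/(r−g) ⇒ P(r−g) = D₀(1+g) ⇒ g(P+D₀) = P·r − D₀
g = (P·r − D₀)/(P + D₀) = ($9,846,080.33×0.114 − $160,000.00) / ($9,846,080.33 + $160,000.00) = 0.096187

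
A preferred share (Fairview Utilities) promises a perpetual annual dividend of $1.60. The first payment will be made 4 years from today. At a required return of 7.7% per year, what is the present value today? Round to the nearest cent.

$16.63

Value at end of year 3: C / r = $1.60 / 0.077 = $20.7792
Discount to today: PV = $20.7792 / (1 + 0.077)^3 = $20.7792 / 1.249244 = $16.63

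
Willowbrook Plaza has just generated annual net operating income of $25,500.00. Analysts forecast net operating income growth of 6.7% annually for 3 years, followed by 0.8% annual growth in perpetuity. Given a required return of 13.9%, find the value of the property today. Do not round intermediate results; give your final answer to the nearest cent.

D_1 = 27208.50000
D_2 = 29031.46950
D_3 = 30976.57796
Terminal value at year 3: TV = D_3×(1+g_2)/(r−g_2) = 31224.39058/0.131 = 238354.12657
P_0 = D_1/(1+r)^1 + D_2/(1+r)^2 + D_3/(1+r)^3 + TV/(1+r)^3
    = 23888.05970 + 22378.01554 + 20963.42632 + 161306.36438 = 228535.86595

$228535.87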